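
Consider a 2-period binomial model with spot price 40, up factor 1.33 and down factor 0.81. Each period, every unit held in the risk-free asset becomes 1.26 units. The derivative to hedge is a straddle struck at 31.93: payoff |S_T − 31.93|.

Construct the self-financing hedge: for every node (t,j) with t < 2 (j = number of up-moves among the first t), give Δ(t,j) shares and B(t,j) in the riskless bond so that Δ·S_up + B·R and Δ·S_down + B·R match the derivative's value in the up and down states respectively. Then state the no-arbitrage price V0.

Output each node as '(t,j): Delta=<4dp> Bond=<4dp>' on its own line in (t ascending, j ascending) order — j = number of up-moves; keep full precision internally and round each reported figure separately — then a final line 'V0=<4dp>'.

(0,0): Delta=0.9416 Bond=-17.6459
(1,0): Delta=0.3250 Bond=-2.2571
(1,1): Delta=1.0000 Bond=-25.3413
V0=20.0177

Under the risk-neutral measure, an up-move has probability p* = (R−d)/(u−d) = 0.8654 and values discount at R = 1.26.
Terminal values V(2,·): V(2,0)=5.6860, V(2,1)=11.1620, V(2,2)=38.8260
(1,0): S=32.4000. Δ = (V_up−V_dn)/(S_up−S_dn) = (11.1620−5.6860)/(43.0920−26.2440) = 0.3250. V = [p*·11.1620 + (1−p*)·5.6860]/1.26 = 8.2737. B = V − Δ·S = -2.2571.
(1,1): S=53.2000. Δ = (V_up−V_dn)/(S_up−S_dn) = (38.8260−11.1620)/(70.7560−43.0920) = 1.0000. V = [p*·38.8260 + (1−p*)·11.1620]/1.26 = 27.8587. B = V − Δ·S = -25.3413.
(0,0): S=40.0000. Δ = (V_up−V_dn)/(S_up−S_dn) = (27.8587−8.2737)/(53.2000−32.4000) = 0.9416. V = [p*·27.8587 + (1−p*)·8.2737]/1.26 = 20.0177. B = V − Δ·S = -17.6459.
Each (Δ,B) replicates both successor values, so the strategy is self-financing and V0 is arbitrage-free.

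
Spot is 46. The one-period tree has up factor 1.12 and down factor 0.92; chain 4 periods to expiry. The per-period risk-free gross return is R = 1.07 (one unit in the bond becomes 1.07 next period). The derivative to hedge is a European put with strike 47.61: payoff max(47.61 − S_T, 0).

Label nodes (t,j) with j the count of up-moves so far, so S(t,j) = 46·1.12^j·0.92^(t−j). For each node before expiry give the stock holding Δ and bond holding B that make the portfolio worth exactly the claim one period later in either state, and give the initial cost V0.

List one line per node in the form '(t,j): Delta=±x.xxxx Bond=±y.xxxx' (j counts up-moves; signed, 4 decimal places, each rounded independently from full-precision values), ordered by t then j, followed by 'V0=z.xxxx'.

(0,0): Delta=-0.1034 Bond=5.0686
(1,0): Delta=-0.3361 Bond=15.2720
(1,1): Delta=-0.0397 Bond=2.1405
(2,0): Delta=-0.8893 Bond=37.8801
(2,1): Delta=-0.1847 Bond=9.1613
(2,2): Delta=0.0000 Bond=0.0000
(3,0): Delta=-1.0000 Bond=44.4953
(3,1): Delta=-0.8590 Bond=39.2104
(3,2): Delta=0.0000 Bond=0.0000
(3,3): Delta=0.0000 Bond=0.0000
V0=0.3116

Risk-neutral probability p* = (R−d)/(u−d) = (1.07−0.92)/(1.12−0.92) = 0.7500.
At expiry t=4: V(4,0)=14.6559, V(4,1)=7.4920, V(4,2)=0.0000, V(4,3)=0.0000, V(4,4)=0.0000
(3,0): S=35.8196. Δ = (V_up−V_dn)/(S_up−S_dn) = (7.4920−14.6559)/(40.1180−32.9541) = -1.0000. V = [p*·7.4920 + (1−p*)·14.6559]/1.07 = 8.6757. B = V − Δ·S = 44.4953.
(3,1): S=43.6065. Δ = (V_up−V_dn)/(S_up−S_dn) = (0.0000−7.4920)/(48.8393−40.1180) = -0.8590. V = [p*·0.0000 + (1−p*)·7.4920]/1.07 = 1.7505. B = V − Δ·S = 39.2104.
(3,2): S=53.0862. Δ = (V_up−V_dn)/(S_up−S_dn) = (0.0000−0.0000)/(59.4566−48.8393) = 0.0000. V = [p*·0.0000 + (1−p*)·0.0000]/1.07 = 0.0000. B = V − Δ·S = 0.0000.
(3,3): S=64.6267. Δ = (V_up−V_dn)/(S_up−S_dn) = (0.0000−0.0000)/(72.3819−59.4566) = 0.0000. V = [p*·0.0000 + (1−p*)·0.0000]/1.07 = 0.0000. B = V − Δ·S = 0.0000.
(2,0): S=38.9344. Δ = (V_up−V_dn)/(S_up−S_dn) = (1.7505−8.6757)/(43.6065−35.8196) = -0.8893. V = [p*·1.7505 + (1−p*)·8.6757]/1.07 = 3.2540. B = V − Δ·S = 37.8801.
(2,1): S=47.3984. Δ = (V_up−V_dn)/(S_up−S_dn) = (0.0000−1.7505)/(53.0862−43.6065) = -0.1847. V = [p*·0.0000 + (1−p*)·1.7505]/1.07 = 0.4090. B = V − Δ·S = 9.1613.
(2,2): S=57.7024. Δ = (V_up−V_dn)/(S_up−S_dn) = (0.0000−0.0000)/(64.6267−53.0862) = 0.0000. V = [p*·0.0000 + (1−p*)·0.0000]/1.07 = 0.0000. B = V − Δ·S = 0.0000.
(1,0): S=42.3200. Δ = (V_up−V_dn)/(S_up−S_dn) = (0.4090−3.2540)/(47.3984−38.9344) = -0.3361. V = [p*·0.4090 + (1−p*)·3.2540]/1.07 = 1.0470. B = V − Δ·S = 15.2720.
(1,1): S=51.5200. Δ = (V_up−V_dn)/(S_up−S_dn) = (0.0000−0.4090)/(57.7024−47.3984) = -0.0397. V = [p*·0.0000 + (1−p*)·0.4090]/1.07 = 0.0956. B = V − Δ·S = 2.1405.
(0,0): S=46.0000. Δ = (V_up−V_dn)/(S_up−S_dn) = (0.0956−1.0470)/(51.5200−42.3200) = -0.1034. V = [p*·0.0956 + (1−p*)·1.0470]/1.07 = 0.3116. B = V − Δ·S = 5.0686.
Self-financing check: at every node Δ·S+B equals the discounted successor values.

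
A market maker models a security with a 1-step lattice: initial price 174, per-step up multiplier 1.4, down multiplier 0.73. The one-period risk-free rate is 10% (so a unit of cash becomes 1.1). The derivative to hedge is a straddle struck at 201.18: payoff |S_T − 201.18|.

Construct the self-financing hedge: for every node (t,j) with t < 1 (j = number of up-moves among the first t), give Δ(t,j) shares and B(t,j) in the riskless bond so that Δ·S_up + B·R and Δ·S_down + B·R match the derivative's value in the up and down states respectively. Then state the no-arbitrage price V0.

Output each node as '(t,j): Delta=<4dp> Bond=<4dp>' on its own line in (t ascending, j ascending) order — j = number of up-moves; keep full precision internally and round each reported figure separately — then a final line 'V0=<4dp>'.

Under the risk-neutral measure, an up-move has probability p* = (R−d)/(u−d) = 0.5522 and values discount at R = 1.1.
Terminal payoffs: V(1,0)=74.1600, V(1,1)=42.4200
Node (0,0) S=174.0000: V=(p*·42.4200+(1−p*)·74.1600)/1.1=51.4836; Δ=(42.4200−74.1600)/(243.6000−127.0200)=-0.2723; B=V−Δ·S=98.8567
Each (Δ,B) replicates both successor values, so the strategy is self-financing and V0 is arbitrage-free.

(0,0): Delta=-0.2723 Bond=98.8567
V0=51.4836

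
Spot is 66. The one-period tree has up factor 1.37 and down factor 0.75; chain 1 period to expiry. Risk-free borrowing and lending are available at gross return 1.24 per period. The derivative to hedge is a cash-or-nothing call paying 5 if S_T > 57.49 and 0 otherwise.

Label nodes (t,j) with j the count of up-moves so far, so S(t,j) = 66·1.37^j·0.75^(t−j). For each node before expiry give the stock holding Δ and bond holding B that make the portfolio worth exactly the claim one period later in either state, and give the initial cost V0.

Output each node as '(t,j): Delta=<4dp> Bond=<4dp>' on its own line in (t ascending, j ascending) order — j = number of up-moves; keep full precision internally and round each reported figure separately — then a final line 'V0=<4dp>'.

Under the risk-neutral measure, an up-move has probability p* = (R−d)/(u−d) = 0.7903 and values discount at R = 1.24.
Payoff layer (t=1): V(1,0)=0.0000, V(1,1)=5.0000
  t=0,j=0: stock 66.0000 → up 90.4200 (V=5.0000), down 49.5000 (V=0.0000). Price 3.1868; hedge Δ=0.1222, bond B=-4.8777.
The time-0 hedge costs 3.1868, which is the no-arbitrage price.

(0,0): Delta=0.1222 Bond=-4.8777
V0=3.1868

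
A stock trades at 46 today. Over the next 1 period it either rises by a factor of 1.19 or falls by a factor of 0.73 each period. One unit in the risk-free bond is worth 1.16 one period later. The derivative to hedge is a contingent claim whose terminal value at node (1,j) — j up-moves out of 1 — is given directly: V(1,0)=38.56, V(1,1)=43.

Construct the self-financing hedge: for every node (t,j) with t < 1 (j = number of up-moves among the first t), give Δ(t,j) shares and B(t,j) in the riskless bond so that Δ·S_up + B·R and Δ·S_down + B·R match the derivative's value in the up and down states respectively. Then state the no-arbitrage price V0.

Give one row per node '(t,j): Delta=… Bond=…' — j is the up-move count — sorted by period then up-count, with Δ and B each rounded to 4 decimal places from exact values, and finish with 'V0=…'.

(0,0): Delta=0.2098 Bond=27.1672
V0=36.8193

Under the risk-neutral measure, an up-move has probability p* = (R−d)/(u−d) = 0.9348 and values discount at R = 1.16.
Terminal payoffs: V(1,0)=38.5600, V(1,1)=43.0000
(0,0): S=46.0000. Δ = (V_up−V_dn)/(S_up−S_dn) = (43.0000−38.5600)/(54.7400−33.5800) = 0.2098. V = [p*·43.0000 + (1−p*)·38.5600]/1.16 = 36.8193. B = V − Δ·S = 27.1672.
Self-financing check: at every node Δ·S+B equals the discounted successor values.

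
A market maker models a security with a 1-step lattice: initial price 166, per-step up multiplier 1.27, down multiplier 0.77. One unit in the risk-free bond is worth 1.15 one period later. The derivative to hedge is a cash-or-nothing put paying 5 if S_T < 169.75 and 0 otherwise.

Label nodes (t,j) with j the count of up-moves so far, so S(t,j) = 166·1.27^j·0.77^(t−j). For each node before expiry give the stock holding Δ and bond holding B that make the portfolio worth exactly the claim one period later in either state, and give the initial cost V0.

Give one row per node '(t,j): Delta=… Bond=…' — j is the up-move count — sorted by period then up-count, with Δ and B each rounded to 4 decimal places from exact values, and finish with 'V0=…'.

Risk-neutral probability p* = (R−d)/(u−d) = (1.15−0.77)/(1.27−0.77) = 0.7600.
Terminal payoffs: V(1,0)=5.0000, V(1,1)=0.0000
(0,0): S=166.0000. Δ = (V_up−V_dn)/(S_up−S_dn) = (0.0000−5.0000)/(210.8200−127.8200) = -0.0602. V = [p*·0.0000 + (1−p*)·5.0000]/1.15 = 1.0435. B = V − Δ·S = 11.0435.
Check: Δ(0,0)·S0 + B(0,0) = 1.0435 = V0.

(0,0): Delta=-0.0602 Bond=11.0435
V0=1.0435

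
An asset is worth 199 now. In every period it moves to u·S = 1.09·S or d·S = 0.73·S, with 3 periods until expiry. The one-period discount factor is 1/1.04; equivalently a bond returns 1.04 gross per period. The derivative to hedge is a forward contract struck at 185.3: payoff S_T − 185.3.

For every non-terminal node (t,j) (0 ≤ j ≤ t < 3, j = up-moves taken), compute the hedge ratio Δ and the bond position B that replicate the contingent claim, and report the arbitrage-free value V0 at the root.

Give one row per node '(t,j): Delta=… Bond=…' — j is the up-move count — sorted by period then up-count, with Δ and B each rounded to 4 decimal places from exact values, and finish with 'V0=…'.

(0,0): Delta=1.0000 Bond=-164.7310
(1,0): Delta=1.0000 Bond=-171.3203
(1,1): Delta=1.0000 Bond=-171.3203
(2,0): Delta=1.0000 Bond=-178.1731
(2,1): Delta=1.0000 Bond=-178.1731
(2,2): Delta=1.0000 Bond=-178.1731
V0=34.2690

Since d<R<u, set p* = (R−d)/(u−d) = 0.8611; price each node as the discounted p*-expectation of its children.
Terminal values V(3,·): V(3,0)=-107.8856, V(3,1)=-69.7087, V(3,2)=-12.7047, V(3,3)=72.4108
Node (2,0) S=106.0471: V=(p*·-69.7087+(1−p*)·-107.8856)/1.04=-72.1260; Δ=(-69.7087−-107.8856)/(115.5913−77.4144)=1.0000; B=V−Δ·S=-178.1731
Node (2,1) S=158.3443: V=(p*·-12.7047+(1−p*)·-69.7087)/1.04=-19.8288; Δ=(-12.7047−-69.7087)/(172.5953−115.5913)=1.0000; B=V−Δ·S=-178.1731
Node (2,2) S=236.4319: V=(p*·72.4108+(1−p*)·-12.7047)/1.04=58.2588; Δ=(72.4108−-12.7047)/(257.7108−172.5953)=1.0000; B=V−Δ·S=-178.1731
Node (1,0) S=145.2700: V=(p*·-19.8288+(1−p*)·-72.1260)/1.04=-26.0503; Δ=(-19.8288−-72.1260)/(158.3443−106.0471)=1.0000; B=V−Δ·S=-171.3203
Node (1,1) S=216.9100: V=(p*·58.2588+(1−p*)·-19.8288)/1.04=45.5897; Δ=(58.2588−-19.8288)/(236.4319−158.3443)=1.0000; B=V−Δ·S=-171.3203
Node (0,0) S=199.0000: V=(p*·45.5897+(1−p*)·-26.0503)/1.04=34.2690; Δ=(45.5897−-26.0503)/(216.9100−145.2700)=1.0000; B=V−Δ·S=-164.7310
Root portfolio cost Δ·199+B reproduces V0=34.2690.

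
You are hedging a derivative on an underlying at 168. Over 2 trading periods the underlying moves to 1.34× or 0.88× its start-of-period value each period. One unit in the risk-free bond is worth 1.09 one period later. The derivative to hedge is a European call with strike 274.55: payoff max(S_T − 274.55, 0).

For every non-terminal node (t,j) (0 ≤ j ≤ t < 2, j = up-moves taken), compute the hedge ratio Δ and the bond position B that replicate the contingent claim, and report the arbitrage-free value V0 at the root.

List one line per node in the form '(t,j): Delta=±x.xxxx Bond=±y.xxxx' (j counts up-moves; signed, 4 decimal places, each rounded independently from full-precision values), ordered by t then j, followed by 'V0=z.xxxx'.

No-arbitrage ⇒ martingale measure with p* = (R−d)/(u−d) = 0.4565.
Terminal values V(2,·): V(2,0)=0.0000, V(2,1)=0.0000, V(2,2)=27.1108
Node (1,0) S=147.8400: V=(p*·0.0000+(1−p*)·0.0000)/1.09=0.0000; Δ=(0.0000−0.0000)/(198.1056−130.0992)=0.0000; B=V−Δ·S=0.0000
Node (1,1) S=225.1200: V=(p*·27.1108+(1−p*)·0.0000)/1.09=11.3547; Δ=(27.1108−0.0000)/(301.6608−198.1056)=0.2618; B=V−Δ·S=-47.5818
Node (0,0) S=168.0000: V=(p*·11.3547+(1−p*)·0.0000)/1.09=4.7557; Δ=(11.3547−0.0000)/(225.1200−147.8400)=0.1469; B=V−Δ·S=-19.9285
The time-0 hedge costs 4.7557, which is the no-arbitrage price.

(0,0): Delta=0.1469 Bond=-19.9285
(1,0): Delta=0.0000 Bond=0.0000
(1,1): Delta=0.2618 Bond=-47.5818
V0=4.7557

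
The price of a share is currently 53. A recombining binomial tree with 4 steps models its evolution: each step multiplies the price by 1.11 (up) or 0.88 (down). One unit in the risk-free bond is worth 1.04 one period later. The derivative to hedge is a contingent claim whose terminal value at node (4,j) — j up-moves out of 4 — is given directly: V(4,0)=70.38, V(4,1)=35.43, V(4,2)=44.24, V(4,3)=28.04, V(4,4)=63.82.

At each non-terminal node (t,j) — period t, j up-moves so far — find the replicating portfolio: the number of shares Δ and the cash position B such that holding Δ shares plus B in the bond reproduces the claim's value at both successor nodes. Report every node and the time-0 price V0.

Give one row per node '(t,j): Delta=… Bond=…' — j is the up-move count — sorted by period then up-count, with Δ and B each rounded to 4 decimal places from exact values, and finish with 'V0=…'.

Under the risk-neutral measure, an up-move has probability p* = (R−d)/(u−d) = 0.6957 and values discount at R = 1.04.
Terminal values V(4,·): V(4,0)=70.3800, V(4,1)=35.4300, V(4,2)=44.2400, V(4,3)=28.0400, V(4,4)=63.8200
  t=3,j=0: stock 36.1180 → up 40.0910 (V=35.4300), down 31.7839 (V=70.3800). Price 44.2952; hedge Δ=-4.2072, bond B=196.2517.
  t=3,j=1: stock 45.5580 → up 50.5693 (V=44.2400), down 40.0910 (V=35.4300). Price 39.9603; hedge Δ=0.8408, bond B=1.6559.
  t=3,j=2: stock 57.4651 → up 63.7863 (V=28.0400), down 50.5693 (V=44.2400). Price 31.7023; hedge Δ=-1.2257, bond B=102.1371.
  t=3,j=3: stock 72.4844 → up 80.4577 (V=63.8200), down 63.7863 (V=28.0400). Price 50.8946; hedge Δ=2.1462, bond B=-104.6706.
  t=2,j=0: stock 41.0432 → up 45.5580 (V=39.9603), down 36.1180 (V=44.2952). Price 39.6919; hedge Δ=-0.4592, bond B=58.5392.
  t=2,j=1: stock 51.7704 → up 57.4651 (V=31.7023), down 45.5580 (V=39.9603). Price 32.8996; hedge Δ=-0.6935, bond B=68.8037.
  t=2,j=2: stock 65.3013 → up 72.4844 (V=50.8946), down 57.4651 (V=31.7023). Price 43.3207; hedge Δ=1.2778, bond B=-40.1241.
  t=1,j=0: stock 46.6400 → up 51.7704 (V=32.8996), down 41.0432 (V=39.6919). Price 33.6220; hedge Δ=-0.6332, bond B=63.1536.
  t=1,j=1: stock 58.8300 → up 65.3013 (V=43.3207), down 51.7704 (V=32.8996). Price 38.6049; hedge Δ=0.7702, bond B=-6.7040.
  t=0,j=0: stock 53.0000 → up 58.8300 (V=38.6049), down 46.6400 (V=33.6220). Price 35.6619; hedge Δ=0.4088, bond B=13.9971.
Root portfolio cost Δ·53+B reproduces V0=35.6619.

(0,0): Delta=0.4088 Bond=13.9971
(1,0): Delta=-0.6332 Bond=63.1536
(1,1): Delta=0.7702 Bond=-6.7040
(2,0): Delta=-0.4592 Bond=58.5392
(2,1): Delta=-0.6935 Bond=68.8037
(2,2): Delta=1.2778 Bond=-40.1241
(3,0): Delta=-4.2072 Bond=196.2517
(3,1): Delta=0.8408 Bond=1.6559
(3,2): Delta=-1.2257 Bond=102.1371
(3,3): Delta=2.1462 Bond=-104.6706
V0=35.6619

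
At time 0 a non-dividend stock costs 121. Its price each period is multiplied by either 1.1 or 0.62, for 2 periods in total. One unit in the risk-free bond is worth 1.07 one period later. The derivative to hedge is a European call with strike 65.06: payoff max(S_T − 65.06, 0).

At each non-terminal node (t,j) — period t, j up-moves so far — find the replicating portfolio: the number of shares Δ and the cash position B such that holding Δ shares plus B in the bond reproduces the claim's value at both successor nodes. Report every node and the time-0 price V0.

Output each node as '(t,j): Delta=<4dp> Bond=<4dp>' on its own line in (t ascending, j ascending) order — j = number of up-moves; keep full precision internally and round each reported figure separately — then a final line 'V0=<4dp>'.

(0,0): Delta=0.9813 Bond=-54.5056
(1,0): Delta=0.4849 Bond=-21.0795
(1,1): Delta=1.0000 Bond=-60.8037
V0=64.2374

Under the risk-neutral measure, an up-move has probability p* = (R−d)/(u−d) = 0.9375 and values discount at R = 1.07.
Terminal payoffs: V(2,0)=0.0000, V(2,1)=17.4620, V(2,2)=81.3500
(1,0): S=75.0200. Δ = (V_up−V_dn)/(S_up−S_dn) = (17.4620−0.0000)/(82.5220−46.5124) = 0.4849. V = [p*·17.4620 + (1−p*)·0.0000]/1.07 = 15.2996. B = V − Δ·S = -21.0795.
(1,1): S=133.1000. Δ = (V_up−V_dn)/(S_up−S_dn) = (81.3500−17.4620)/(146.4100−82.5220) = 1.0000. V = [p*·81.3500 + (1−p*)·17.4620]/1.07 = 72.2963. B = V − Δ·S = -60.8037.
(0,0): S=121.0000. Δ = (V_up−V_dn)/(S_up−S_dn) = (72.2963−15.2996)/(133.1000−75.0200) = 0.9813. V = [p*·72.2963 + (1−p*)·15.2996]/1.07 = 64.2374. B = V − Δ·S = -54.5056.
The time-0 hedge costs 64.2374, which is the no-arbitrage price.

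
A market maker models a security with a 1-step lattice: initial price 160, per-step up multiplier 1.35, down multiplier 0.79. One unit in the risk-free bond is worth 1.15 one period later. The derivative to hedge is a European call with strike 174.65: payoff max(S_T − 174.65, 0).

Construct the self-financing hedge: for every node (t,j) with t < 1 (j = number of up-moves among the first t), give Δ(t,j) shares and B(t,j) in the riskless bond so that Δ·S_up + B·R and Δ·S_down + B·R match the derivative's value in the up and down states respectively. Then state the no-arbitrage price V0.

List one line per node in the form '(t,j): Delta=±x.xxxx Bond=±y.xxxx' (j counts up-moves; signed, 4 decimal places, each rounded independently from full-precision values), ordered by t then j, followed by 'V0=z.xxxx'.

(0,0): Delta=0.4615 Bond=-50.7244
V0=23.1149

No-arbitrage ⇒ martingale measure with p* = (R−d)/(u−d) = 0.6429.
At expiry t=1: V(1,0)=0.0000, V(1,1)=41.3500
(0,0): S=160.0000. Δ = (V_up−V_dn)/(S_up−S_dn) = (41.3500−0.0000)/(216.0000−126.4000) = 0.4615. V = [p*·41.3500 + (1−p*)·0.0000]/1.15 = 23.1149. B = V − Δ·S = -50.7244.
Self-financing check: at every node Δ·S+B equals the discounted successor values.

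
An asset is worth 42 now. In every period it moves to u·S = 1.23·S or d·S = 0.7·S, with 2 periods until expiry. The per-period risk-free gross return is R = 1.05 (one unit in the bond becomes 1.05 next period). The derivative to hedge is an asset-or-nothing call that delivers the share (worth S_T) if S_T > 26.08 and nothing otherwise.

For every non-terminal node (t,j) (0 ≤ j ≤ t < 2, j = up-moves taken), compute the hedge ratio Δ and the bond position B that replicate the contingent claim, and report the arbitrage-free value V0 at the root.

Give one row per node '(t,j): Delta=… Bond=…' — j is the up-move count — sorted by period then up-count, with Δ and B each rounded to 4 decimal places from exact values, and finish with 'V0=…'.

(0,0): Delta=1.2990 Bond=-14.7127
(1,0): Delta=2.3208 Bond=-45.4868
(1,1): Delta=1.0000 Bond=0.0000
V0=39.8469

Since d<R<u, set p* = (R−d)/(u−d) = 0.6604; price each node as the discounted p*-expectation of its children.
At expiry t=2: V(2,0)=0.0000, V(2,1)=36.1620, V(2,2)=63.5418
Node (1,0) S=29.4000: V=(p*·36.1620+(1−p*)·0.0000)/1.05=22.7434; Δ=(36.1620−0.0000)/(36.1620−20.5800)=2.3208; B=V−Δ·S=-45.4868
Node (1,1) S=51.6600: V=(p*·63.5418+(1−p*)·36.1620)/1.05=51.6600; Δ=(63.5418−36.1620)/(63.5418−36.1620)=1.0000; B=V−Δ·S=0.0000
Node (0,0) S=42.0000: V=(p*·51.6600+(1−p*)·22.7434)/1.05=39.8469; Δ=(51.6600−22.7434)/(51.6600−29.4000)=1.2990; B=V−Δ·S=-14.7127
Check: Δ(0,0)·S0 + B(0,0) = 39.8469 = V0.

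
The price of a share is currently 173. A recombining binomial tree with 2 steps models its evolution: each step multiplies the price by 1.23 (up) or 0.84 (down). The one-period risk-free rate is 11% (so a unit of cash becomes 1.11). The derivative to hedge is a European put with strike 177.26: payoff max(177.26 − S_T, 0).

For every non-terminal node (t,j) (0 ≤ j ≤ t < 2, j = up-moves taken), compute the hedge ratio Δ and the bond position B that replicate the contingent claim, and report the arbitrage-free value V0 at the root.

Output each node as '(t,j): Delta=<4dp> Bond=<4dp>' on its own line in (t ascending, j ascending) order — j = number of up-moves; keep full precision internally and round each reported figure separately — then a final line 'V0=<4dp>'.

(0,0): Delta=-0.2268 Bond=43.4691
(1,0): Delta=-0.9738 Bond=156.8149
(1,1): Delta=0.0000 Bond=0.0000
V0=4.2409

Since d<R<u, set p* = (R−d)/(u−d) = 0.6923; price each node as the discounted p*-expectation of its children.
Payoff layer (t=2): V(2,0)=55.1912, V(2,1)=0.0000, V(2,2)=0.0000
Node (1,0) S=145.3200: V=(p*·0.0000+(1−p*)·55.1912)/1.11=15.2990; Δ=(0.0000−55.1912)/(178.7436−122.0688)=-0.9738; B=V−Δ·S=156.8149
Node (1,1) S=212.7900: V=(p*·0.0000+(1−p*)·0.0000)/1.11=0.0000; Δ=(0.0000−0.0000)/(261.7317−178.7436)=0.0000; B=V−Δ·S=0.0000
Node (0,0) S=173.0000: V=(p*·0.0000+(1−p*)·15.2990)/1.11=4.2409; Δ=(0.0000−15.2990)/(212.7900−145.3200)=-0.2268; B=V−Δ·S=43.4691
Each (Δ,B) replicates both successor values, so the strategy is self-financing and V0 is arbitrage-free.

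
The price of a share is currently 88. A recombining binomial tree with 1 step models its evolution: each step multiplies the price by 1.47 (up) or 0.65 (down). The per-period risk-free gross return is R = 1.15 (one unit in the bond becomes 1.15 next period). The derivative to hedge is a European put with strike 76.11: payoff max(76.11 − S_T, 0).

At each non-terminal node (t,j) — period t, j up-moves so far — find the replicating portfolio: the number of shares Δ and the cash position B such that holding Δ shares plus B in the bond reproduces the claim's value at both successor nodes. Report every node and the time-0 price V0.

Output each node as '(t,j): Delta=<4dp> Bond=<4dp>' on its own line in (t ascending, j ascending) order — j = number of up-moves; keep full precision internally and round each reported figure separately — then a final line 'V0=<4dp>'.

(0,0): Delta=-0.2621 Bond=29.4779
V0=6.4170

No-arbitrage ⇒ martingale measure with p* = (R−d)/(u−d) = 0.6098.
Payoff layer (t=1): V(1,0)=18.9100, V(1,1)=0.0000
  t=0,j=0: stock 88.0000 → up 129.3600 (V=0.0000), down 57.2000 (V=18.9100). Price 6.4170; hedge Δ=-0.2621, bond B=29.4779.
Check: Δ(0,0)·S0 + B(0,0) = 6.4170 = V0.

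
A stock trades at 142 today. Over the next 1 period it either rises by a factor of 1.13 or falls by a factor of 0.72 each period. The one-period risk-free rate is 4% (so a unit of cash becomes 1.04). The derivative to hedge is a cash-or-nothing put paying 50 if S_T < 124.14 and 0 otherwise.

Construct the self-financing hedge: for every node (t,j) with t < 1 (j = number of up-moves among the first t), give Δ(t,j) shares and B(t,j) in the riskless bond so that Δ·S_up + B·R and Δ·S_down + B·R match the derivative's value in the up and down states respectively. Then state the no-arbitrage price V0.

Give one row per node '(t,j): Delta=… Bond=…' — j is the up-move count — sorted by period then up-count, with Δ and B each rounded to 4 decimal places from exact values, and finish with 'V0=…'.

(0,0): Delta=-0.8588 Bond=132.5047
V0=10.5535

Under the risk-neutral measure, an up-move has probability p* = (R−d)/(u−d) = 0.7805 and values discount at R = 1.04.
Terminal values V(1,·): V(1,0)=50.0000, V(1,1)=0.0000
Node (0,0) S=142.0000: V=(p*·0.0000+(1−p*)·50.0000)/1.04=10.5535; Δ=(0.0000−50.0000)/(160.4600−102.2400)=-0.8588; B=V−Δ·S=132.5047
Check: Δ(0,0)·S0 + B(0,0) = 10.5535 = V0.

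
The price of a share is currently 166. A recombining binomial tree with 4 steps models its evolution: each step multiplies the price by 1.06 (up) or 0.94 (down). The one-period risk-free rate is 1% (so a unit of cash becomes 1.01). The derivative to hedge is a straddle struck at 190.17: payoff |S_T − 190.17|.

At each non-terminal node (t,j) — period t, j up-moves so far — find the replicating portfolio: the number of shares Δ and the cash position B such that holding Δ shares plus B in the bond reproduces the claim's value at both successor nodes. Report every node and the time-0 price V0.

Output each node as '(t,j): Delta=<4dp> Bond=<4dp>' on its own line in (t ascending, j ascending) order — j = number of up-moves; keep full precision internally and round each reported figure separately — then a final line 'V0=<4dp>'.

Since d<R<u, set p* = (R−d)/(u−d) = 0.5833; price each node as the discounted p*-expectation of its children.
Terminal payoffs: V(4,0)=60.5657, V(4,1)=44.0204, V(4,2)=25.3630, V(4,3)=4.3239, V(4,4)=19.4012
  t=3,j=0: stock 137.8769 → up 146.1496 (V=44.0204), down 129.6043 (V=60.5657). Price 50.4102; hedge Δ=-1.0000, bond B=188.2871.
  t=3,j=1: stock 155.4783 → up 164.8070 (V=25.3630), down 146.1496 (V=44.0204). Price 32.8089; hedge Δ=-1.0000, bond B=188.2871.
  t=3,j=2: stock 175.3265 → up 185.8461 (V=4.3239), down 164.8070 (V=25.3630). Price 12.9606; hedge Δ=-1.0000, bond B=188.2871.
  t=3,j=3: stock 197.7087 → up 209.5712 (V=19.4012), down 185.8461 (V=4.3239). Price 12.9891; hedge Δ=0.6355, bond B=-112.6552.
  t=2,j=0: stock 146.6776 → up 155.4783 (V=32.8089), down 137.8769 (V=50.4102). Price 39.7453; hedge Δ=-1.0000, bond B=186.4229.
  t=2,j=1: stock 165.4024 → up 175.3265 (V=12.9606), down 155.4783 (V=32.8089). Price 21.0205; hedge Δ=-1.0000, bond B=186.4229.
  t=2,j=2: stock 186.5176 → up 197.7087 (V=12.9891), down 175.3265 (V=12.9606). Price 12.8487; hedge Δ=0.0013, bond B=12.6113.
  t=1,j=0: stock 156.0400 → up 165.4024 (V=21.0205), down 146.6776 (V=39.7453). Price 28.5371; hedge Δ=-1.0000, bond B=184.5771.
  t=1,j=1: stock 175.9600 → up 186.5176 (V=12.8487), down 165.4024 (V=21.0205). Price 16.0927; hedge Δ=-0.3870, bond B=84.1909.
  t=0,j=0: stock 166.0000 → up 175.9600 (V=16.0927), down 156.0400 (V=28.5371). Price 21.0672; hedge Δ=-0.6247, bond B=124.7708.
Root portfolio cost Δ·166+B reproduces V0=21.0672.

(0,0): Delta=-0.6247 Bond=124.7708
(1,0): Delta=-1.0000 Bond=184.5771
(1,1): Delta=-0.3870 Bond=84.1909
(2,0): Delta=-1.0000 Bond=186.4229
(2,1): Delta=-1.0000 Bond=186.4229
(2,2): Delta=0.0013 Bond=12.6113
(3,0): Delta=-1.0000 Bond=188.2871
(3,1): Delta=-1.0000 Bond=188.2871
(3,2): Delta=-1.0000 Bond=188.2871
(3,3): Delta=0.6355 Bond=-112.6552
V0=21.0672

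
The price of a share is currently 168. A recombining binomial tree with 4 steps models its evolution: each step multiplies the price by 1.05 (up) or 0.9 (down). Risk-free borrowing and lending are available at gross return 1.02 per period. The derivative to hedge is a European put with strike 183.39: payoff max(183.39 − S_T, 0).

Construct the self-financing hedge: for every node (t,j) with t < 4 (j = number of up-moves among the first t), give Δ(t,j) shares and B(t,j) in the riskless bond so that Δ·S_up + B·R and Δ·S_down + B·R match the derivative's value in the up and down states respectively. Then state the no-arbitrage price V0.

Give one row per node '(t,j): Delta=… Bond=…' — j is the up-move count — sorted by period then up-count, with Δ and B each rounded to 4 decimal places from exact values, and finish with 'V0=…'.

The replicating-portfolio and risk-neutral prices coincide; use p* = (1.02−0.9)/(1.05−0.9) = 0.8000 for the latter.
Payoff layer (t=4): V(4,0)=73.1652, V(4,1)=54.7944, V(4,2)=33.3618, V(4,3)=8.3571, V(4,4)=0.0000
  t=3,j=0: stock 122.4720 → up 128.5956 (V=54.7944), down 110.2248 (V=73.1652). Price 57.3221; hedge Δ=-1.0000, bond B=179.7941.
  t=3,j=1: stock 142.8840 → up 150.0282 (V=33.3618), down 128.5956 (V=54.7944). Price 36.9101; hedge Δ=-1.0000, bond B=179.7941.
  t=3,j=2: stock 166.6980 → up 175.0329 (V=8.3571), down 150.0282 (V=33.3618). Price 13.0961; hedge Δ=-1.0000, bond B=179.7941.
  t=3,j=3: stock 194.4810 → up 204.2051 (V=0.0000), down 175.0329 (V=8.3571). Price 1.6386; hedge Δ=-0.2865, bond B=57.3526.
  t=2,j=0: stock 136.0800 → up 142.8840 (V=36.9101), down 122.4720 (V=57.3221). Price 40.1887; hedge Δ=-1.0000, bond B=176.2687.
  t=2,j=1: stock 158.7600 → up 166.6980 (V=13.0961), down 142.8840 (V=36.9101). Price 17.5087; hedge Δ=-1.0000, bond B=176.2687.
  t=2,j=2: stock 185.2200 → up 194.4810 (V=1.6386), down 166.6980 (V=13.0961). Price 3.8531; hedge Δ=-0.4124, bond B=80.2362.
  t=1,j=0: stock 151.2000 → up 158.7600 (V=17.5087), down 136.0800 (V=40.1887). Price 21.6125; hedge Δ=-1.0000, bond B=172.8125.
  t=1,j=1: stock 176.4000 → up 185.2200 (V=3.8531), down 158.7600 (V=17.5087). Price 6.4551; hedge Δ=-0.5161, bond B=97.4929.
  t=0,j=0: stock 168.0000 → up 176.4000 (V=6.4551), down 151.2000 (V=21.6125). Price 9.3006; hedge Δ=-0.6015, bond B=110.3498.
The time-0 hedge costs 9.3006, which is the no-arbitrage price.

(0,0): Delta=-0.6015 Bond=110.3498
(1,0): Delta=-1.0000 Bond=172.8125
(1,1): Delta=-0.5161 Bond=97.4929
(2,0): Delta=-1.0000 Bond=176.2687
(2,1): Delta=-1.0000 Bond=176.2687
(2,2): Delta=-0.4124 Bond=80.2362
(3,0): Delta=-1.0000 Bond=179.7941
(3,1): Delta=-1.0000 Bond=179.7941
(3,2): Delta=-1.0000 Bond=179.7941
(3,3): Delta=-0.2865 Bond=57.3526
V0=9.3006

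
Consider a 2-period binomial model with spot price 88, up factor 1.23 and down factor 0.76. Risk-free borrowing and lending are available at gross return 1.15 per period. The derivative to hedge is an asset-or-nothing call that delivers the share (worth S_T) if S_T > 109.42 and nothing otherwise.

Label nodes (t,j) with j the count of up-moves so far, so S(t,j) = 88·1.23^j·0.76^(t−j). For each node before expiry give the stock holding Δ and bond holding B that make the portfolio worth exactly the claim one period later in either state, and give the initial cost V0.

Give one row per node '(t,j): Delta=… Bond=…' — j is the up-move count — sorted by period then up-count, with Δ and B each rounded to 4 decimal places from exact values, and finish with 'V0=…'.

No-arbitrage ⇒ martingale measure with p* = (R−d)/(u−d) = 0.8298.
At expiry t=2: V(2,0)=0.0000, V(2,1)=0.0000, V(2,2)=133.1352
  t=1,j=0: stock 66.8800 → up 82.2624 (V=0.0000), down 50.8288 (V=0.0000). Price 0.0000; hedge Δ=0.0000, bond B=0.0000.
  t=1,j=1: stock 108.2400 → up 133.1352 (V=133.1352), down 82.2624 (V=0.0000). Price 96.0643; hedge Δ=2.6170, bond B=-187.2021.
  t=0,j=0: stock 88.0000 → up 108.2400 (V=96.0643), down 66.8800 (V=0.0000). Price 69.3156; hedge Δ=2.3226, bond B=-135.0765.
Each (Δ,B) replicates both successor values, so the strategy is self-financing and V0 is arbitrage-free.

(0,0): Delta=2.3226 Bond=-135.0765
(1,0): Delta=0.0000 Bond=0.0000
(1,1): Delta=2.6170 Bond=-187.2021
V0=69.3156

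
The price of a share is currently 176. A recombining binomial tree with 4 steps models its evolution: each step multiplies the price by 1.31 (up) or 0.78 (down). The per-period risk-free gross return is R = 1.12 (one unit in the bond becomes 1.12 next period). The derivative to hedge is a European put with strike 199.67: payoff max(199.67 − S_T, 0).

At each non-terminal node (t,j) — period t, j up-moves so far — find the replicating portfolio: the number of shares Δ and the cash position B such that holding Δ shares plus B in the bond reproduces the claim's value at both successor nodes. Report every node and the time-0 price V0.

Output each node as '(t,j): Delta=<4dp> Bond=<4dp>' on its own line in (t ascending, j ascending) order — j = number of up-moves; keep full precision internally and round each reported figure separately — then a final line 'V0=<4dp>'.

Risk-neutral probability p* = (R−d)/(u−d) = (1.12−0.78)/(1.31−0.78) = 0.6415.
Payoff layer (t=4): V(4,0)=134.5235, V(4,1)=90.2573, V(4,2)=15.9128, V(4,3)=0.0000, V(4,4)=0.0000
(3,0): S=83.5212. Δ = (V_up−V_dn)/(S_up−S_dn) = (90.2573−134.5235)/(109.4127−65.1465) = -1.0000. V = [p*·90.2573 + (1−p*)·134.5235]/1.12 = 94.7556. B = V − Δ·S = 178.2768.
(3,1): S=140.2727. Δ = (V_up−V_dn)/(S_up−S_dn) = (15.9128−90.2573)/(183.7572−109.4127) = -1.0000. V = [p*·15.9128 + (1−p*)·90.2573]/1.12 = 38.0041. B = V − Δ·S = 178.2768.
(3,2): S=235.5862. Δ = (V_up−V_dn)/(S_up−S_dn) = (0.0000−15.9128)/(308.6179−183.7572) = -0.1274. V = [p*·0.0000 + (1−p*)·15.9128]/1.12 = 5.0934. B = V − Δ·S = 35.1174.
(3,3): S=395.6640. Δ = (V_up−V_dn)/(S_up−S_dn) = (0.0000−0.0000)/(518.3199−308.6179) = 0.0000. V = [p*·0.0000 + (1−p*)·0.0000]/1.12 = 0.0000. B = V − Δ·S = 0.0000.
(2,0): S=107.0784. Δ = (V_up−V_dn)/(S_up−S_dn) = (38.0041−94.7556)/(140.2727−83.5212) = -1.0000. V = [p*·38.0041 + (1−p*)·94.7556]/1.12 = 52.0973. B = V − Δ·S = 159.1757.
(2,1): S=179.8368. Δ = (V_up−V_dn)/(S_up−S_dn) = (5.0934−38.0041)/(235.5862−140.2727) = -0.3453. V = [p*·5.0934 + (1−p*)·38.0041]/1.12 = 15.0817. B = V − Δ·S = 77.1774.
(2,2): S=302.0336. Δ = (V_up−V_dn)/(S_up−S_dn) = (0.0000−5.0934)/(395.6640−235.5862) = -0.0318. V = [p*·0.0000 + (1−p*)·5.0934]/1.12 = 1.6303. B = V − Δ·S = 11.2404.
(1,0): S=137.2800. Δ = (V_up−V_dn)/(S_up−S_dn) = (15.0817−52.0973)/(179.8368−107.0784) = -0.5087. V = [p*·15.0817 + (1−p*)·52.0973]/1.12 = 25.3138. B = V − Δ·S = 95.1545.
(1,1): S=230.5600. Δ = (V_up−V_dn)/(S_up−S_dn) = (1.6303−15.0817)/(302.0336−179.8368) = -0.1101. V = [p*·1.6303 + (1−p*)·15.0817]/1.12 = 5.7612. B = V − Δ·S = 31.1413.
(0,0): S=176.0000. Δ = (V_up−V_dn)/(S_up−S_dn) = (5.7612−25.3138)/(230.5600−137.2800) = -0.2096. V = [p*·5.7612 + (1−p*)·25.3138]/1.12 = 11.4023. B = V − Δ·S = 48.2941.
Root portfolio cost Δ·176+B reproduces V0=11.4023.

(0,0): Delta=-0.2096 Bond=48.2941
(1,0): Delta=-0.5087 Bond=95.1545
(1,1): Delta=-0.1101 Bond=31.1413
(2,0): Delta=-1.0000 Bond=159.1757
(2,1): Delta=-0.3453 Bond=77.1774
(2,2): Delta=-0.0318 Bond=11.2404
(3,0): Delta=-1.0000 Bond=178.2768
(3,1): Delta=-1.0000 Bond=178.2768
(3,2): Delta=-0.1274 Bond=35.1174
(3,3): Delta=0.0000 Bond=0.0000
V0=11.4023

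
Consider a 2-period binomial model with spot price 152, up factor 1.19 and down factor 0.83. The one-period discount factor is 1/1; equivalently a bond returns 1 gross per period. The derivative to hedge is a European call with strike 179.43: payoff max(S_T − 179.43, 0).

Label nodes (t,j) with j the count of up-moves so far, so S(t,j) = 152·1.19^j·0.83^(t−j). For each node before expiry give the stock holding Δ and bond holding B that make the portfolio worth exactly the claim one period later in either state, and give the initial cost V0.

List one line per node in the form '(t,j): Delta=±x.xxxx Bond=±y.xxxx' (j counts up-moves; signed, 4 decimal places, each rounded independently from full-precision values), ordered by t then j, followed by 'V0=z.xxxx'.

(0,0): Delta=0.3091 Bond=-38.9954
(1,0): Delta=0.0000 Bond=0.0000
(1,1): Delta=0.5500 Bond=-82.5785
V0=7.9870

Under the risk-neutral measure, an up-move has probability p* = (R−d)/(u−d) = 0.4722 and values discount at R = 1.
Terminal values V(2,·): V(2,0)=0.0000, V(2,1)=0.0000, V(2,2)=35.8172
(1,0): S=126.1600. Δ = (V_up−V_dn)/(S_up−S_dn) = (0.0000−0.0000)/(150.1304−104.7128) = 0.0000. V = [p*·0.0000 + (1−p*)·0.0000]/1 = 0.0000. B = V − Δ·S = 0.0000.
(1,1): S=180.8800. Δ = (V_up−V_dn)/(S_up−S_dn) = (35.8172−0.0000)/(215.2472−150.1304) = 0.5500. V = [p*·35.8172 + (1−p*)·0.0000]/1 = 16.9137. B = V − Δ·S = -82.5785.
(0,0): S=152.0000. Δ = (V_up−V_dn)/(S_up−S_dn) = (16.9137−0.0000)/(180.8800−126.1600) = 0.3091. V = [p*·16.9137 + (1−p*)·0.0000]/1 = 7.9870. B = V − Δ·S = -38.9954.
Each (Δ,B) replicates both successor values, so the strategy is self-financing and V0 is arbitrage-free.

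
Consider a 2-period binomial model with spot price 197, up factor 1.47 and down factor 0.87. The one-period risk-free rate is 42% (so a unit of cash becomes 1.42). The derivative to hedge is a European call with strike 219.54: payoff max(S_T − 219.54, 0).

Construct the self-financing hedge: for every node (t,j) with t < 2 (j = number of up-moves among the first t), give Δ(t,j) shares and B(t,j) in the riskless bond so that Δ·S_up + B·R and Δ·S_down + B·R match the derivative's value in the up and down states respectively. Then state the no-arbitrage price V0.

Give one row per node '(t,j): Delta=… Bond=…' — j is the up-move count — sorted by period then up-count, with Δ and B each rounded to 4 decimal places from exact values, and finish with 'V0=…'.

Risk-neutral probability p* = (R−d)/(u−d) = (1.42−0.87)/(1.47−0.87) = 0.9167.
Terminal values V(2,·): V(2,0)=0.0000, V(2,1)=32.4033, V(2,2)=206.1573
Node (1,0) S=171.3900: V=(p*·32.4033+(1−p*)·0.0000)/1.42=20.9176; Δ=(32.4033−0.0000)/(251.9433−149.1093)=0.3151; B=V−Δ·S=-33.0879
Node (1,1) S=289.5900: V=(p*·206.1573+(1−p*)·32.4033)/1.42=134.9844; Δ=(206.1573−32.4033)/(425.6973−251.9433)=1.0000; B=V−Δ·S=-154.6056
Node (0,0) S=197.0000: V=(p*·134.9844+(1−p*)·20.9176)/1.42=88.3654; Δ=(134.9844−20.9176)/(289.5900−171.3900)=0.9650; B=V−Δ·S=-101.7459
The time-0 hedge costs 88.3654, which is the no-arbitrage price.

(0,0): Delta=0.9650 Bond=-101.7459
(1,0): Delta=0.3151 Bond=-33.0879
(1,1): Delta=1.0000 Bond=-154.6056
V0=88.3654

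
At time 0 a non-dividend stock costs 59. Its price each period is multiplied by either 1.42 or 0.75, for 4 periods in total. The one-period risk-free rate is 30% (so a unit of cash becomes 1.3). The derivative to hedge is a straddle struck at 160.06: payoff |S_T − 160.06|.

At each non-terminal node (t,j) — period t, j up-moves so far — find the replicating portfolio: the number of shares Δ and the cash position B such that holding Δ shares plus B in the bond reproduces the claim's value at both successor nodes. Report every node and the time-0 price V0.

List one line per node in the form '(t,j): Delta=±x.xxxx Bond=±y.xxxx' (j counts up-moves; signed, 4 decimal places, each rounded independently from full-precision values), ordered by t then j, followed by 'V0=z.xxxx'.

(0,0): Delta=0.0169 Bond=21.4274
(1,0): Delta=-1.0000 Bond=72.8539
(1,1): Delta=0.1341 Bond=18.0378
(2,0): Delta=-1.0000 Bond=94.7101
(2,1): Delta=-1.0000 Bond=94.7101
(2,2): Delta=0.2648 Bond=7.9013
(3,0): Delta=-1.0000 Bond=123.1231
(3,1): Delta=-1.0000 Bond=123.1231
(3,2): Delta=-1.0000 Bond=123.1231
(3,3): Delta=0.4105 Bond=-14.3504
V0=22.4251

Since d<R<u, set p* = (R−d)/(u−d) = 0.8209; price each node as the discounted p*-expectation of its children.
Terminal payoffs: V(4,0)=141.3920, V(4,1)=124.7153, V(4,2)=93.1407, V(4,3)=33.3595, V(4,4)=79.8263
Node (3,0) S=24.8906: V=(p*·124.7153+(1−p*)·141.3920)/1.3=98.2325; Δ=(124.7153−141.3920)/(35.3447−18.6680)=-1.0000; B=V−Δ·S=123.1231
Node (3,1) S=47.1262: V=(p*·93.1407+(1−p*)·124.7153)/1.3=75.9968; Δ=(93.1407−124.7153)/(66.9193−35.3447)=-1.0000; B=V−Δ·S=123.1231
Node (3,2) S=89.2257: V=(p*·33.3595+(1−p*)·93.1407)/1.3=33.8974; Δ=(33.3595−93.1407)/(126.7005−66.9193)=-1.0000; B=V−Δ·S=123.1231
Node (3,3) S=168.9340: V=(p*·79.8263+(1−p*)·33.3595)/1.3=55.0030; Δ=(79.8263−33.3595)/(239.8863−126.7005)=0.4105; B=V−Δ·S=-14.3504
Node (2,0) S=33.1875: V=(p*·75.9968+(1−p*)·98.2325)/1.3=61.5226; Δ=(75.9968−98.2325)/(47.1262−24.8906)=-1.0000; B=V−Δ·S=94.7101
Node (2,1) S=62.8350: V=(p*·33.8974+(1−p*)·75.9968)/1.3=31.8751; Δ=(33.8974−75.9968)/(89.2257−47.1262)=-1.0000; B=V−Δ·S=94.7101
Node (2,2) S=118.9676: V=(p*·55.0030+(1−p*)·33.8974)/1.3=39.4022; Δ=(55.0030−33.8974)/(168.9340−89.2257)=0.2648; B=V−Δ·S=7.9013
Node (1,0) S=44.2500: V=(p*·31.8751+(1−p*)·61.5226)/1.3=28.6039; Δ=(31.8751−61.5226)/(62.8350−33.1875)=-1.0000; B=V−Δ·S=72.8539
Node (1,1) S=83.7800: V=(p*·39.4022+(1−p*)·31.8751)/1.3=29.2724; Δ=(39.4022−31.8751)/(118.9676−62.8350)=0.1341; B=V−Δ·S=18.0378
Node (0,0) S=59.0000: V=(p*·29.2724+(1−p*)·28.6039)/1.3=22.4251; Δ=(29.2724−28.6039)/(83.7800−44.2500)=0.0169; B=V−Δ·S=21.4274
Root portfolio cost Δ·59+B reproduces V0=22.4251.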